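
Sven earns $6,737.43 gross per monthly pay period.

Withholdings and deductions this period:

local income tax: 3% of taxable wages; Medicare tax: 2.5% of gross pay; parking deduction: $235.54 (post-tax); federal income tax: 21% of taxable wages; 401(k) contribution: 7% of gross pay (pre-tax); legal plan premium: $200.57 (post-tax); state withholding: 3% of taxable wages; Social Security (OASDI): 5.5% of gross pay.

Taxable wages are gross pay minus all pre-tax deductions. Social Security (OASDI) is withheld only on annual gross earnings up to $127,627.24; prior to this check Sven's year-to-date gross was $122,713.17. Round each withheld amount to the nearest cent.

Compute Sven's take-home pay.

$3,699.23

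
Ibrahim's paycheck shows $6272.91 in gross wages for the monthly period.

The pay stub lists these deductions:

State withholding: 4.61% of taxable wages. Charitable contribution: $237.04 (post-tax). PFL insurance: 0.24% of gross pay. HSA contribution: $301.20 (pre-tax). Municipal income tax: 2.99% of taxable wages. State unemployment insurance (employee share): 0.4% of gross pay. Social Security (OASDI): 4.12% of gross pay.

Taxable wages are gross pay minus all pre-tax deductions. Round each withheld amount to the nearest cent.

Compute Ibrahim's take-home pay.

$4982.24

HSA contribution: $301.20
Taxable wages = $6272.91 − $301.20 = $5971.71
Municipal income tax: $5971.71 × 0.0299 = $178.55
State withholding: $5971.71 × 0.0461 = $275.30
Social Security (OASDI): $6272.91 × 0.0412 = $258.44
PFL insurance: $6272.91 × 0.0024 = $15.05
State unemployment insurance (employee share): $6272.91 × 0.004 = $25.09
Charitable contribution: $237.04
Total deductions = $301.20 + $178.55 + $275.30 + $258.44 + $15.05 + $25.09 + $237.04 = $1290.67
Net pay = $6272.91 − $1290.67 = $4982.24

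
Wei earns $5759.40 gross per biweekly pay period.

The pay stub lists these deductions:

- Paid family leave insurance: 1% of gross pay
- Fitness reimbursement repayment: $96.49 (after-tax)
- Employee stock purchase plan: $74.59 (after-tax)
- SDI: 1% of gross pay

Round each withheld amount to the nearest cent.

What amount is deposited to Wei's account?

$5473.14

SDI: $5759.40 × 0.01 = $57.59
Paid family leave insurance: $5759.40 × 0.01 = $57.59
Fitness reimbursement repayment: $96.49
Employee stock purchase plan: $74.59
Total deductions = $57.59 + $57.59 + $96.49 + $74.59 = $286.26
Net pay = $5759.40 − $286.26 = $5473.14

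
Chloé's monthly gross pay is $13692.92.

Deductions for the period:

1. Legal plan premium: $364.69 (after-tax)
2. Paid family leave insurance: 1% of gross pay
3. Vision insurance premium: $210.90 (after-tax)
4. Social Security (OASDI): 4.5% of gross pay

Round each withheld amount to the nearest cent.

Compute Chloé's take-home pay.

$12364.22

Paid family leave insurance: $13692.92 × 0.01 = $136.93
Social Security (OASDI): $13692.92 × 0.045 = $616.18
Legal plan premium: $364.69
Vision insurance premium: $210.90
Total deductions = $136.93 + $616.18 + $364.69 + $210.90 = $1328.70
Net pay = $13692.92 − $1328.70 = $12364.22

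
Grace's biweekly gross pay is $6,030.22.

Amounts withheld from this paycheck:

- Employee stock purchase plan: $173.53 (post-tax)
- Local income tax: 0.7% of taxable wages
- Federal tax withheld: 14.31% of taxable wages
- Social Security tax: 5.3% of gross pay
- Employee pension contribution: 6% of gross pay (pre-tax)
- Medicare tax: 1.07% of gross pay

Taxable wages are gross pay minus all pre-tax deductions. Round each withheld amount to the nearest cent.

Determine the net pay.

Employee pension contribution: $6,030.22 × 0.06 = $361.81
Taxable wages = $6,030.22 − $361.81 = $5,668.41
Federal tax withheld: $5,668.41 × 0.1431 = $811.15
Local income tax: $5,668.41 × 0.007 = $39.68
Social Security tax: $6,030.22 × 0.053 = $319.60
Medicare tax: $6,030.22 × 0.0107 = $64.52
Employee stock purchase plan: $173.53
Total deductions = $361.81 + $811.15 + $39.68 + $319.60 + $64.52 + $173.53 = $1,770.29
Net pay = $6,030.22 − $1,770.29 = $4,259.93

$4,259.93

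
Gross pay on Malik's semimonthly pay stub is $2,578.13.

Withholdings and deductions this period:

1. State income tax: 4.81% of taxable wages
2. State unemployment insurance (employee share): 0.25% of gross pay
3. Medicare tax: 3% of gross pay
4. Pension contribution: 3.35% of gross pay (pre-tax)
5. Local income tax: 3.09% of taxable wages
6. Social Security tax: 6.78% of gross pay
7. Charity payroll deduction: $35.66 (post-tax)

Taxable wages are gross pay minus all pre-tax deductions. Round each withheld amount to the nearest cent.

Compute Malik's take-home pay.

Pension contribution: $2,578.13 × 0.0335 = $86.37
Taxable wages = $2,578.13 − $86.37 = $2,491.76
State income tax: $2,491.76 × 0.0481 = $119.85
Local income tax: $2,491.76 × 0.0309 = $77.00
State unemployment insurance (employee share): $2,578.13 × 0.0025 = $6.45
Social Security tax: $2,578.13 × 0.0678 = $174.80
Medicare tax: $2,578.13 × 0.03 = $77.34
Charity payroll deduction: $35.66
Total deductions = $86.37 + $119.85 + $77.00 + $6.45 + $174.80 + $77.34 + $35.66 = $577.47
Net pay = $2,578.13 − $577.47 = $2,000.66

$2,000.66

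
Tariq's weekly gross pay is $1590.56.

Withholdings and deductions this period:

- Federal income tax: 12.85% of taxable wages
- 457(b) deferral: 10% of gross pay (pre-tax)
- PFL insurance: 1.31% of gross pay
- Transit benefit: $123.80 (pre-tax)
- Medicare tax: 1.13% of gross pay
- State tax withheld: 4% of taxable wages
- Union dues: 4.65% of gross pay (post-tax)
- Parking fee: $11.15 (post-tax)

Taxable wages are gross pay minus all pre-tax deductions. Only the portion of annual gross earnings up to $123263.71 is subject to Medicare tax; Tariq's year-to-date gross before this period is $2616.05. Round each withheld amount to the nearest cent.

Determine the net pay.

$963.43

457(b) deferral: $1590.56 × 0.1 = $159.06
Transit benefit: $123.80
Pre-tax total = $159.06 + $123.80 = $282.86
Taxable wages = $1590.56 − $282.86 = $1307.70
Federal income tax: $1307.70 × 0.1285 = $168.04
State tax withheld: $1307.70 × 0.04 = $52.31
PFL insurance: $1590.56 × 0.0131 = $20.84
Medicare tax: cap not yet reached, full $1590.56 is subject → $1590.56 × 0.0113 = $17.97
Parking fee: $11.15
Union dues: $1590.56 × 0.0465 = $73.96
Total deductions = $159.06 + $123.80 + $168.04 + $52.31 + $20.84 + $17.97 + $11.15 + $73.96 = $627.13
Net pay = $1590.56 − $627.13 = $963.43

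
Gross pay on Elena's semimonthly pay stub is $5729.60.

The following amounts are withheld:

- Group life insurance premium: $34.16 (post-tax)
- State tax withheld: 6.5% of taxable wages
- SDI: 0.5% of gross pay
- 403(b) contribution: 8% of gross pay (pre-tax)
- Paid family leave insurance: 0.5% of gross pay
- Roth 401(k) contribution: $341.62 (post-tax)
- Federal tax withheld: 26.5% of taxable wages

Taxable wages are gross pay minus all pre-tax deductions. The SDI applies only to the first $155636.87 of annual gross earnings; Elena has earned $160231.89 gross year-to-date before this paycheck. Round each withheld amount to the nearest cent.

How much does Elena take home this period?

$3127.29

403(b) contribution: $5729.60 × 0.08 = $458.37
Taxable wages = $5729.60 − $458.37 = $5271.23
State tax withheld: $5271.23 × 0.065 = $342.63
Federal tax withheld: $5271.23 × 0.265 = $1396.88
SDI: annual cap $155636.87 already reached (YTD $160231.89), so $0.00
Paid family leave insurance: $5729.60 × 0.005 = $28.65
Group life insurance premium: $34.16
Roth 401(k) contribution: $341.62
Total deductions = $458.37 + $342.63 + $1396.88 + $0.00 + $28.65 + $34.16 + $341.62 = $2602.31
Net pay = $5729.60 − $2602.31 = $3127.29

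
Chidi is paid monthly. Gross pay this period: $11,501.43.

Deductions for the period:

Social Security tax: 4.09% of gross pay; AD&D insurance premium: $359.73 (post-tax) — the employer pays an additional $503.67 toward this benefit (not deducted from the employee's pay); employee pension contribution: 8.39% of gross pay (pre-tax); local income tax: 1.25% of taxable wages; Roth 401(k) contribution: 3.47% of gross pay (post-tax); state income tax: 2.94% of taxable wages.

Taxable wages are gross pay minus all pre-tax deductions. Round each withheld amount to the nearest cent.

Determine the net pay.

Employee pension contribution: $11,501.43 × 0.0839 = $964.97
Taxable wages = $11,501.43 − $964.97 = $10,536.46
Local income tax: $10,536.46 × 0.0125 = $131.71
State income tax: $10,536.46 × 0.0294 = $309.77
Social Security tax: $11,501.43 × 0.0409 = $470.41
Roth 401(k) contribution: $11,501.43 × 0.0347 = $399.10
AD&D insurance premium: $359.73
(Employer's $503.67 toward AD&D insurance premium is not withheld from the employee.)
Total deductions = $964.97 + $131.71 + $309.77 + $470.41 + $399.10 + $359.73 = $2,635.69
Net pay = $11,501.43 − $2,635.69 = $8,865.74

$8,865.74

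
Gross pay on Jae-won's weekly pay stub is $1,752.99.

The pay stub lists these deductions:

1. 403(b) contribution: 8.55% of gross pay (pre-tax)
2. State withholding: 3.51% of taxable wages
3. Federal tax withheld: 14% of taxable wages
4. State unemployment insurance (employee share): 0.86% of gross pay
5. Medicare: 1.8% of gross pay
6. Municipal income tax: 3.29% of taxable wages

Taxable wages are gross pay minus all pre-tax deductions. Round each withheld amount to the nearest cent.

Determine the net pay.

$1,223.03

403(b) contribution: $1,752.99 × 0.0855 = $149.88
Taxable wages = $1,752.99 − $149.88 = $1,603.11
State withholding: $1,603.11 × 0.0351 = $56.27
Federal tax withheld: $1,603.11 × 0.14 = $224.44
Municipal income tax: $1,603.11 × 0.0329 = $52.74
Medicare: $1,752.99 × 0.018 = $31.55
State unemployment insurance (employee share): $1,752.99 × 0.0086 = $15.08
Total deductions = $149.88 + $56.27 + $224.44 + $52.74 + $31.55 + $15.08 = $529.96
Net pay = $1,752.99 − $529.96 = $1,223.03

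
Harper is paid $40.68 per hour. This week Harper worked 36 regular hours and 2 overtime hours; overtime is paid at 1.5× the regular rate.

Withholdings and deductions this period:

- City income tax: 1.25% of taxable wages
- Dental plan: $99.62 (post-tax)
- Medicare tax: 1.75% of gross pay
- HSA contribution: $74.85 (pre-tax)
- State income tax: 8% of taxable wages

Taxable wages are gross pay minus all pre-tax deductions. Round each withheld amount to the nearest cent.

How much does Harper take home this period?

$1244.46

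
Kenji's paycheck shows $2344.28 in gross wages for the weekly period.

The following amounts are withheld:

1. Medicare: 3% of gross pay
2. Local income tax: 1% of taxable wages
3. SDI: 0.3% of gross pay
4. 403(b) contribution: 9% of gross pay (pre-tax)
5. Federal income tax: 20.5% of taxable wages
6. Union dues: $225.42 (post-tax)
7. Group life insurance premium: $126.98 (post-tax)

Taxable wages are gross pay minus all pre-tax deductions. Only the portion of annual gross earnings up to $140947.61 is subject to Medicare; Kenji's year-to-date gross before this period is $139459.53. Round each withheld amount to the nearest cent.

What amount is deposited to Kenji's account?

403(b) contribution: $2344.28 × 0.09 = $210.99
Taxable wages = $2344.28 − $210.99 = $2133.29
Federal income tax: $2133.29 × 0.205 = $437.32
Local income tax: $2133.29 × 0.01 = $21.33
SDI: $2344.28 × 0.003 = $7.03
Medicare: only $140947.61 − $139459.53 = $1488.08 of this check is subject → $1488.08 × 0.03 = $44.64
Group life insurance premium: $126.98
Union dues: $225.42
Total deductions = $210.99 + $437.32 + $21.33 + $7.03 + $44.64 + $126.98 + $225.42 = $1073.71
Net pay = $2344.28 − $1073.71 = $1270.57

$1270.57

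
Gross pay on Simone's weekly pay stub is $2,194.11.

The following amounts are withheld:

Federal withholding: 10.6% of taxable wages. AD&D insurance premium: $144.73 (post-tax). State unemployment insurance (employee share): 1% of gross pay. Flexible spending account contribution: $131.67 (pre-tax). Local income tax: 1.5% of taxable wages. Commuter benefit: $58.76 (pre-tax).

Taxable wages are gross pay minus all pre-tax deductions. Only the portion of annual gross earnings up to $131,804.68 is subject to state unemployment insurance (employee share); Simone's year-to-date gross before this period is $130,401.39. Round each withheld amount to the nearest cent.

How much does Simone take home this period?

Flexible spending account contribution: $131.67
Commuter benefit: $58.76
Pre-tax total = $131.67 + $58.76 = $190.43
Taxable wages = $2,194.11 − $190.43 = $2,003.68
Federal withholding: $2,003.68 × 0.106 = $212.39
Local income tax: $2,003.68 × 0.015 = $30.06
State unemployment insurance (employee share): only $131,804.68 − $130,401.39 = $1,403.29 of this check is subject → $1,403.29 × 0.01 = $14.03
AD&D insurance premium: $144.73
Total deductions = $131.67 + $58.76 + $212.39 + $30.06 + $14.03 + $144.73 = $591.64
Net pay = $2,194.11 − $591.64 = $1,602.47

$1,602.47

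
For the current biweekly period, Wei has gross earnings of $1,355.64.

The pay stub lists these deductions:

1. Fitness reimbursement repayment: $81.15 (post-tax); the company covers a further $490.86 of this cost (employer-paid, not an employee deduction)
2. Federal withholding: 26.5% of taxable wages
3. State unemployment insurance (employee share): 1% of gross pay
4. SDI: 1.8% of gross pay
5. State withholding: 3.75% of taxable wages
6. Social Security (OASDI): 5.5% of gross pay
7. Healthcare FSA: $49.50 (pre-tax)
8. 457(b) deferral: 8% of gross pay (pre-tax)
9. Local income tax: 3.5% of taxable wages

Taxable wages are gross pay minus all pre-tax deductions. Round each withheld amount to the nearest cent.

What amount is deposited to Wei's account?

Healthcare FSA: $49.50
457(b) deferral: $1,355.64 × 0.08 = $108.45
Pre-tax total = $49.50 + $108.45 = $157.95
Taxable wages = $1,355.64 − $157.95 = $1,197.69
Federal withholding: $1,197.69 × 0.265 = $317.39
Local income tax: $1,197.69 × 0.035 = $41.92
State withholding: $1,197.69 × 0.0375 = $44.91
State unemployment insurance (employee share): $1,355.64 × 0.01 = $13.56
SDI: $1,355.64 × 0.018 = $24.40
Social Security (OASDI): $1,355.64 × 0.055 = $74.56
Fitness reimbursement repayment: $81.15
(Employer's $490.86 toward fitness reimbursement repayment is not withheld from the employee.)
Total deductions = $49.50 + $108.45 + $317.39 + $41.92 + $44.91 + $13.56 + $24.40 + $74.56 + $81.15 = $755.84
Net pay = $1,355.64 − $755.84 = $599.80

$599.80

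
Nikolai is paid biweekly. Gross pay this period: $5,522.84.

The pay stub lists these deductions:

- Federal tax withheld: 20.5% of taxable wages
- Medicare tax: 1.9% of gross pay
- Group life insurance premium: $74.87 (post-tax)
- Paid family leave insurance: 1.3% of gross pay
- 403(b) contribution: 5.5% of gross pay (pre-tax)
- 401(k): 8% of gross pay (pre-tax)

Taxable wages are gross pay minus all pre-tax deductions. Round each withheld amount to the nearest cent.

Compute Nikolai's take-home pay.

$3,546.31

403(b) contribution: $5,522.84 × 0.055 = $303.76
401(k): $5,522.84 × 0.08 = $441.83
Pre-tax total = $303.76 + $441.83 = $745.59
Taxable wages = $5,522.84 − $745.59 = $4,777.25
Federal tax withheld: $4,777.25 × 0.205 = $979.34
Medicare tax: $5,522.84 × 0.019 = $104.93
Paid family leave insurance: $5,522.84 × 0.013 = $71.80
Group life insurance premium: $74.87
Total deductions = $303.76 + $441.83 + $979.34 + $104.93 + $71.80 + $74.87 = $1,976.53
Net pay = $5,522.84 − $1,976.53 = $3,546.31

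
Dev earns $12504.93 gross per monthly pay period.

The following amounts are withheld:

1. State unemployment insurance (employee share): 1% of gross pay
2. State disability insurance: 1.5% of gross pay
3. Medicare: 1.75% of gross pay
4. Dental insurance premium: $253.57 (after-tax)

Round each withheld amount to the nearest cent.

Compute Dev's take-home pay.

$11719.90

State disability insurance: $12504.93 × 0.015 = $187.57
State unemployment insurance (employee share): $12504.93 × 0.01 = $125.05
Medicare: $12504.93 × 0.0175 = $218.84
Dental insurance premium: $253.57
Total deductions = $187.57 + $125.05 + $218.84 + $253.57 = $785.03
Net pay = $12504.93 − $785.03 = $11719.90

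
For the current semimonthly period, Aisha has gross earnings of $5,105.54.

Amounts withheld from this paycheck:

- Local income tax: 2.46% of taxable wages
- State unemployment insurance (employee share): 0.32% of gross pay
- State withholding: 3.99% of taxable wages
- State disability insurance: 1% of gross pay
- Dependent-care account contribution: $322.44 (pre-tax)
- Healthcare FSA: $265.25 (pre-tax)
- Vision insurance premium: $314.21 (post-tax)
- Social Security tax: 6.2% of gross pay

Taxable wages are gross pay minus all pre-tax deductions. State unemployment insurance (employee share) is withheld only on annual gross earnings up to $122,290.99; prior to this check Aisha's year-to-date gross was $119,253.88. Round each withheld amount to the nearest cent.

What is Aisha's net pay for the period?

Healthcare FSA: $265.25
Dependent-care account contribution: $322.44
Pre-tax total = $265.25 + $322.44 = $587.69
Taxable wages = $5,105.54 − $587.69 = $4,517.85
Local income tax: $4,517.85 × 0.0246 = $111.14
State withholding: $4,517.85 × 0.0399 = $180.26
Social Security tax: $5,105.54 × 0.062 = $316.54
State disability insurance: $5,105.54 × 0.01 = $51.06
State unemployment insurance (employee share): only $122,290.99 − $119,253.88 = $3,037.11 of this check is subject → $3,037.11 × 0.0032 = $9.72
Vision insurance premium: $314.21
Total deductions = $265.25 + $322.44 + $111.14 + $180.26 + $316.54 + $51.06 + $9.72 + $314.21 = $1,570.62
Net pay = $5,105.54 − $1,570.62 = $3,534.92

$3,534.92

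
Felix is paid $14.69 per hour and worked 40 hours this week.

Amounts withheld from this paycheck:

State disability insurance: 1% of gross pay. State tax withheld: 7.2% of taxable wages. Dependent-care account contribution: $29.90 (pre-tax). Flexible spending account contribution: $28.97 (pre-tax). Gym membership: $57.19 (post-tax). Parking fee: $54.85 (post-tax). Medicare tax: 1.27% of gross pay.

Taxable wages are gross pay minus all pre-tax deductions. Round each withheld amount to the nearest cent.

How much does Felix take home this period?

$365.28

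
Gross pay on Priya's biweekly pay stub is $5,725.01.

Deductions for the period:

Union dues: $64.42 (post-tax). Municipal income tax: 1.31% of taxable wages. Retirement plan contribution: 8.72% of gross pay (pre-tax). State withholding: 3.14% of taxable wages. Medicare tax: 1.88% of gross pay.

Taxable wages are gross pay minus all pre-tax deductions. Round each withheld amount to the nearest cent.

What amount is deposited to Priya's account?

$4,821.19

Retirement plan contribution: $5,725.01 × 0.0872 = $499.22
Taxable wages = $5,725.01 − $499.22 = $5,225.79
Municipal income tax: $5,225.79 × 0.0131 = $68.46
State withholding: $5,225.79 × 0.0314 = $164.09
Medicare tax: $5,725.01 × 0.0188 = $107.63
Union dues: $64.42
Total deductions = $499.22 + $68.46 + $164.09 + $107.63 + $64.42 = $903.82
Net pay = $5,725.01 − $903.82 = $4,821.19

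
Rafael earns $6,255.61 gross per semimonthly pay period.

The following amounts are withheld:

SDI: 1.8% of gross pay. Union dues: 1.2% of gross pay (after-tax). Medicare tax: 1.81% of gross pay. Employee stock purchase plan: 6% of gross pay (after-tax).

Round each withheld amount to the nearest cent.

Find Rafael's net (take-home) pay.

Medicare tax: $6,255.61 × 0.0181 = $113.23
SDI: $6,255.61 × 0.018 = $112.60
Union dues: $6,255.61 × 0.012 = $75.07
Employee stock purchase plan: $6,255.61 × 0.06 = $375.34
Total deductions = $113.23 + $112.60 + $75.07 + $375.34 = $676.24
Net pay = $6,255.61 − $676.24 = $5,579.37

$5,579.37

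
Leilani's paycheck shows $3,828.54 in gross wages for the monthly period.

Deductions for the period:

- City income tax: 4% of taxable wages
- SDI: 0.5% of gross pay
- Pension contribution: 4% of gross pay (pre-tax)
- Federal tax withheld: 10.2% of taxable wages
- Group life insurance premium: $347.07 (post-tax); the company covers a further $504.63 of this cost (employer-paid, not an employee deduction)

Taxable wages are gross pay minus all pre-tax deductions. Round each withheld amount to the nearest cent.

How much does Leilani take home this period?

Pension contribution: $3,828.54 × 0.04 = $153.14
Taxable wages = $3,828.54 − $153.14 = $3,675.40
Federal tax withheld: $3,675.40 × 0.102 = $374.89
City income tax: $3,675.40 × 0.04 = $147.02
SDI: $3,828.54 × 0.005 = $19.14
Group life insurance premium: $347.07
(Employer's $504.63 toward group life insurance premium is not withheld from the employee.)
Total deductions = $153.14 + $374.89 + $147.02 + $19.14 + $347.07 = $1,041.26
Net pay = $3,828.54 − $1,041.26 = $2,787.28

$2,787.28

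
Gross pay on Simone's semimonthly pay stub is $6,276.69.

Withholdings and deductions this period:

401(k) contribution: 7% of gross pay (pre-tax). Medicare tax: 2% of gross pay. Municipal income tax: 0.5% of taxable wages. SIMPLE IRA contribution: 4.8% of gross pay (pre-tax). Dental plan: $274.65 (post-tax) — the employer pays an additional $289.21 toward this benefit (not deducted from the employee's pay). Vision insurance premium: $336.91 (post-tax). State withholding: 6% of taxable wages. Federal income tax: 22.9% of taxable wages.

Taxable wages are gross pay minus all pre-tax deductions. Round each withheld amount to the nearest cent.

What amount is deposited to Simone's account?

$3,171.36

SIMPLE IRA contribution: $6,276.69 × 0.048 = $301.28
401(k) contribution: $6,276.69 × 0.07 = $439.37
Pre-tax total = $301.28 + $439.37 = $740.65
Taxable wages = $6,276.69 − $740.65 = $5,536.04
Municipal income tax: $5,536.04 × 0.005 = $27.68
State withholding: $5,536.04 × 0.06 = $332.16
Federal income tax: $5,536.04 × 0.229 = $1,267.75
Medicare tax: $6,276.69 × 0.02 = $125.53
Vision insurance premium: $336.91
Dental plan: $274.65
(Employer's $289.21 toward dental plan is not withheld from the employee.)
Total deductions = $301.28 + $439.37 + $27.68 + $332.16 + $1,267.75 + $125.53 + $336.91 + $274.65 = $3,105.33
Net pay = $6,276.69 − $3,105.33 = $3,171.36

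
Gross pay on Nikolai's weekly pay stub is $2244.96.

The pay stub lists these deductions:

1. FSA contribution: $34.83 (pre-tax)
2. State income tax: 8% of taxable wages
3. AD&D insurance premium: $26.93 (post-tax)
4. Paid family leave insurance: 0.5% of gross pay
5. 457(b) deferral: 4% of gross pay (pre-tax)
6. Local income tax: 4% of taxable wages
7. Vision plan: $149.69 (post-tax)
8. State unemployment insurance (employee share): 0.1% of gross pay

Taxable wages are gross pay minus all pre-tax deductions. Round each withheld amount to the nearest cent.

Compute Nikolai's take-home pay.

FSA contribution: $34.83
457(b) deferral: $2244.96 × 0.04 = $89.80
Pre-tax total = $34.83 + $89.80 = $124.63
Taxable wages = $2244.96 − $124.63 = $2120.33
Local income tax: $2120.33 × 0.04 = $84.81
State income tax: $2120.33 × 0.08 = $169.63
State unemployment insurance (employee share): $2244.96 × 0.001 = $2.24
Paid family leave insurance: $2244.96 × 0.005 = $11.22
Vision plan: $149.69
AD&D insurance premium: $26.93
Total deductions = $34.83 + $89.80 + $84.81 + $169.63 + $2.24 + $11.22 + $149.69 + $26.93 = $569.15
Net pay = $2244.96 − $569.15 = $1675.81

$1675.81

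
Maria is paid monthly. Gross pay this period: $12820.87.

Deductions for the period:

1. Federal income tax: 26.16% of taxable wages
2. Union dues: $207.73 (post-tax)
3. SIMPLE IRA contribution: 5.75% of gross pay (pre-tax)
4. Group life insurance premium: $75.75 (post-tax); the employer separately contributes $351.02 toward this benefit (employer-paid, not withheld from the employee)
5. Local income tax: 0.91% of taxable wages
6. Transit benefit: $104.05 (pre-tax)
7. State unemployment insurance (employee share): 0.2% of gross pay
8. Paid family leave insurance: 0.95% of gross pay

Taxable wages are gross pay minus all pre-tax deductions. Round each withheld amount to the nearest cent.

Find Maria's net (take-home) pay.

Transit benefit: $104.05
SIMPLE IRA contribution: $12820.87 × 0.0575 = $737.20
Pre-tax total = $104.05 + $737.20 = $841.25
Taxable wages = $12820.87 − $841.25 = $11979.62
Federal income tax: $11979.62 × 0.2616 = $3133.87
Local income tax: $11979.62 × 0.0091 = $109.01
State unemployment insurance (employee share): $12820.87 × 0.002 = $25.64
Paid family leave insurance: $12820.87 × 0.0095 = $121.80
Group life insurance premium: $75.75
Union dues: $207.73
(Employer's $351.02 toward group life insurance premium is not withheld from the employee.)
Total deductions = $104.05 + $737.20 + $3133.87 + $109.01 + $25.64 + $121.80 + $75.75 + $207.73 = $4515.05
Net pay = $12820.87 − $4515.05 = $8305.82

$8305.82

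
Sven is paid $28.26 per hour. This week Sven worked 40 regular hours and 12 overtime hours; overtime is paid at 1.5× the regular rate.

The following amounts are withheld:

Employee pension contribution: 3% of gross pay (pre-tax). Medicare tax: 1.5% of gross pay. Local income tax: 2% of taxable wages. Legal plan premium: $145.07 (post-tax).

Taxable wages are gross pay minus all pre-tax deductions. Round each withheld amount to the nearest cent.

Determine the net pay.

Regular pay: 40 × $28.26 = $1130.40
Overtime pay: 12 × $28.26 × 1.5 = $508.68
Gross pay = $1130.40 + $508.68 = $1639.08
Employee pension contribution: $1639.08 × 0.03 = $49.17
Taxable wages = $1639.08 − $49.17 = $1589.91
Local income tax: $1589.91 × 0.02 = $31.80
Medicare tax: $1639.08 × 0.015 = $24.59
Legal plan premium: $145.07
Total deductions = $49.17 + $31.80 + $24.59 + $145.07 = $250.63
Net pay = $1639.08 − $250.63 = $1388.45

$1388.45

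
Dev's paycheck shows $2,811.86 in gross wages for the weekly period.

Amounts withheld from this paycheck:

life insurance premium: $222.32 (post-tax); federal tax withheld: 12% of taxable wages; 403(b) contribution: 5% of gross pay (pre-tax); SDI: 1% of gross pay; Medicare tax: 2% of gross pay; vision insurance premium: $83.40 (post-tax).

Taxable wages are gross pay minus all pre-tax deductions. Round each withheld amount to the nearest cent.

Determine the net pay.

403(b) contribution: $2,811.86 × 0.05 = $140.59
Taxable wages = $2,811.86 − $140.59 = $2,671.27
Federal tax withheld: $2,671.27 × 0.12 = $320.55
Medicare tax: $2,811.86 × 0.02 = $56.24
SDI: $2,811.86 × 0.01 = $28.12
Vision insurance premium: $83.40
Life insurance premium: $222.32
Total deductions = $140.59 + $320.55 + $56.24 + $28.12 + $83.40 + $222.32 = $851.22
Net pay = $2,811.86 − $851.22 = $1,960.64

$1,960.64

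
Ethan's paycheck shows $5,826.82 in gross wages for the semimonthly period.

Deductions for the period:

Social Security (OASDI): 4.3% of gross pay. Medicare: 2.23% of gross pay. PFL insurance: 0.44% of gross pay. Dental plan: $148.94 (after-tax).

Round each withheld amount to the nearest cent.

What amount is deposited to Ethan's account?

$5,271.75

PFL insurance: $5,826.82 × 0.0044 = $25.64
Medicare: $5,826.82 × 0.0223 = $129.94
Social Security (OASDI): $5,826.82 × 0.043 = $250.55
Dental plan: $148.94
Total deductions = $25.64 + $129.94 + $250.55 + $148.94 = $555.07
Net pay = $5,826.82 − $555.07 = $5,271.75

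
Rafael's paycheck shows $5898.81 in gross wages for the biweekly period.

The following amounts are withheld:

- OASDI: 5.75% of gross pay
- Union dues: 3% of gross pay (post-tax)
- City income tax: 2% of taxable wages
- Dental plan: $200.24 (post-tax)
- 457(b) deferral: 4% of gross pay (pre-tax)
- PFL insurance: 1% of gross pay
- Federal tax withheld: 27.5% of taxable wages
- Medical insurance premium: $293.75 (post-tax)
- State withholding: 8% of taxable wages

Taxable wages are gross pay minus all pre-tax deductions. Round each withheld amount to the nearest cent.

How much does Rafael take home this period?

$2470.16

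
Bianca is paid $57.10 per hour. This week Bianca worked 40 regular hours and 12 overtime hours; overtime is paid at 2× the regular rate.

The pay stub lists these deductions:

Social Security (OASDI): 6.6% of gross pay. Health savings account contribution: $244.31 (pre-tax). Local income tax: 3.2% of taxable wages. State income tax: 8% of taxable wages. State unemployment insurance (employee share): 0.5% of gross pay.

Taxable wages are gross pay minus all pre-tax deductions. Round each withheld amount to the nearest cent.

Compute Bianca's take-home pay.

$2768.70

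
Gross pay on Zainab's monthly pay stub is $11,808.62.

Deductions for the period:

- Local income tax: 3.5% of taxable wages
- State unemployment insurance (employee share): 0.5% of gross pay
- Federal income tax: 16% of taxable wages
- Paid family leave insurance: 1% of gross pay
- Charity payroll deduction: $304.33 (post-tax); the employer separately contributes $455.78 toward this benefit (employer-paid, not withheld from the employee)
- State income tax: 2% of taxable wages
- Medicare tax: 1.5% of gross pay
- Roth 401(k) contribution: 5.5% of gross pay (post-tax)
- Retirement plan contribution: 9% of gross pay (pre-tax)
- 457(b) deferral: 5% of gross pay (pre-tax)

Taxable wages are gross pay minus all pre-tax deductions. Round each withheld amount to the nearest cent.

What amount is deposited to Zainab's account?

457(b) deferral: $11,808.62 × 0.05 = $590.43
Retirement plan contribution: $11,808.62 × 0.09 = $1,062.78
Pre-tax total = $590.43 + $1,062.78 = $1,653.21
Taxable wages = $11,808.62 − $1,653.21 = $10,155.41
Local income tax: $10,155.41 × 0.035 = $355.44
State income tax: $10,155.41 × 0.02 = $203.11
Federal income tax: $10,155.41 × 0.16 = $1,624.87
Paid family leave insurance: $11,808.62 × 0.01 = $118.09
Medicare tax: $11,808.62 × 0.015 = $177.13
State unemployment insurance (employee share): $11,808.62 × 0.005 = $59.04
Charity payroll deduction: $304.33
Roth 401(k) contribution: $11,808.62 × 0.055 = $649.47
(Employer's $455.78 toward charity payroll deduction is not withheld from the employee.)
Total deductions = $590.43 + $1,062.78 + $355.44 + $203.11 + $1,624.87 + $118.09 + $177.13 + $59.04 + $304.33 + $649.47 = $5,144.69
Net pay = $11,808.62 − $5,144.69 = $6,663.93

$6,663.93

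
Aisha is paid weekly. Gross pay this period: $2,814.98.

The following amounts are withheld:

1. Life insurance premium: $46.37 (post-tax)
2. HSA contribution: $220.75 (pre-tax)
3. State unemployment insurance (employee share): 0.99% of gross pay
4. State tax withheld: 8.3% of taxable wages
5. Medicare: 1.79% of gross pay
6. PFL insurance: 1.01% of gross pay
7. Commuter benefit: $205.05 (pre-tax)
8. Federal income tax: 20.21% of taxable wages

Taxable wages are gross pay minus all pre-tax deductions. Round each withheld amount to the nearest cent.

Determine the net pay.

HSA contribution: $220.75
Commuter benefit: $205.05
Pre-tax total = $220.75 + $205.05 = $425.80
Taxable wages = $2,814.98 − $425.80 = $2,389.18
Federal income tax: $2,389.18 × 0.2021 = $482.85
State tax withheld: $2,389.18 × 0.083 = $198.30
Medicare: $2,814.98 × 0.0179 = $50.39
PFL insurance: $2,814.98 × 0.0101 = $28.43
State unemployment insurance (employee share): $2,814.98 × 0.0099 = $27.87
Life insurance premium: $46.37
Total deductions = $220.75 + $205.05 + $482.85 + $198.30 + $50.39 + $28.43 + $27.87 + $46.37 = $1,260.01
Net pay = $2,814.98 − $1,260.01 = $1,554.97

$1,554.97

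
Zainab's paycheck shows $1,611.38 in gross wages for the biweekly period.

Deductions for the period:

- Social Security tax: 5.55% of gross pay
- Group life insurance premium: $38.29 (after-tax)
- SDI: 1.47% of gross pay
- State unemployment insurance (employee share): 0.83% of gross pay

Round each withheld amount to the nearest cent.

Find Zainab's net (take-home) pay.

Social Security tax: $1,611.38 × 0.0555 = $89.43
State unemployment insurance (employee share): $1,611.38 × 0.0083 = $13.37
SDI: $1,611.38 × 0.0147 = $23.69
Group life insurance premium: $38.29
Total deductions = $89.43 + $13.37 + $23.69 + $38.29 = $164.78
Net pay = $1,611.38 − $164.78 = $1,446.60

$1,446.60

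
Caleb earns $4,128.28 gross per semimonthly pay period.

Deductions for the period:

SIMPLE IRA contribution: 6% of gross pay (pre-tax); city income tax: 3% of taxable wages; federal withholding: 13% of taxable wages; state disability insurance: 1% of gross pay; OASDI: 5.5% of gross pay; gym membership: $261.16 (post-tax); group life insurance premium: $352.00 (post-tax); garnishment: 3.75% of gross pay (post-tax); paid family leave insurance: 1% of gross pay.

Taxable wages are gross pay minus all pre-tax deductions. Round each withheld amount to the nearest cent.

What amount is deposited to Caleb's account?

$2,182.09

SIMPLE IRA contribution: $4,128.28 × 0.06 = $247.70
Taxable wages = $4,128.28 − $247.70 = $3,880.58
Federal withholding: $3,880.58 × 0.13 = $504.48
City income tax: $3,880.58 × 0.03 = $116.42
Paid family leave insurance: $4,128.28 × 0.01 = $41.28
OASDI: $4,128.28 × 0.055 = $227.06
State disability insurance: $4,128.28 × 0.01 = $41.28
Group life insurance premium: $352.00
Gym membership: $261.16
Garnishment: $4,128.28 × 0.0375 = $154.81
Total deductions = $247.70 + $504.48 + $116.42 + $41.28 + $227.06 + $41.28 + $352.00 + $261.16 + $154.81 = $1,946.19
Net pay = $4,128.28 − $1,946.19 = $2,182.09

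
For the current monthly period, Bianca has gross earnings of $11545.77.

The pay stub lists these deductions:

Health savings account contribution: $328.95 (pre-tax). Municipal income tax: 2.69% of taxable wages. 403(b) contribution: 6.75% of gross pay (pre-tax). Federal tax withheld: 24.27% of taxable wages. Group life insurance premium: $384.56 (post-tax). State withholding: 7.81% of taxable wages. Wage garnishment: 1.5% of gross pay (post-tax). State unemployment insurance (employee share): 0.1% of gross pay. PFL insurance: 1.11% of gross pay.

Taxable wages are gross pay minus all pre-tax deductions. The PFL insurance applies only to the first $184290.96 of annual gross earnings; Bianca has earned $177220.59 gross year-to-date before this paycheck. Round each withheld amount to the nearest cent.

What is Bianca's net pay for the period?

403(b) contribution: $11545.77 × 0.0675 = $779.34
Health savings account contribution: $328.95
Pre-tax total = $779.34 + $328.95 = $1108.29
Taxable wages = $11545.77 − $1108.29 = $10437.48
State withholding: $10437.48 × 0.0781 = $815.17
Federal tax withheld: $10437.48 × 0.2427 = $2533.18
Municipal income tax: $10437.48 × 0.0269 = $280.77
PFL insurance: only $184290.96 − $177220.59 = $7070.37 of this check is subject → $7070.37 × 0.0111 = $78.48
State unemployment insurance (employee share): $11545.77 × 0.001 = $11.55
Group life insurance premium: $384.56
Wage garnishment: $11545.77 × 0.015 = $173.19
Total deductions = $779.34 + $328.95 + $815.17 + $2533.18 + $280.77 + $78.48 + $11.55 + $384.56 + $173.19 = $5385.19
Net pay = $11545.77 − $5385.19 = $6160.58

$6160.58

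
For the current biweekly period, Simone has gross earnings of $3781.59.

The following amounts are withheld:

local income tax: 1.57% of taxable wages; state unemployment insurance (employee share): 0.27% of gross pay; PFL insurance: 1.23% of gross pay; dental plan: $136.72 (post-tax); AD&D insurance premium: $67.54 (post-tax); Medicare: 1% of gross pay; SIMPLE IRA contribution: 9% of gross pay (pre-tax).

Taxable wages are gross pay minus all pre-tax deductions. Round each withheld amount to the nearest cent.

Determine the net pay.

$3088.42

SIMPLE IRA contribution: $3781.59 × 0.09 = $340.34
Taxable wages = $3781.59 − $340.34 = $3441.25
Local income tax: $3441.25 × 0.0157 = $54.03
PFL insurance: $3781.59 × 0.0123 = $46.51
Medicare: $3781.59 × 0.01 = $37.82
State unemployment insurance (employee share): $3781.59 × 0.0027 = $10.21
Dental plan: $136.72
AD&D insurance premium: $67.54
Total deductions = $340.34 + $54.03 + $46.51 + $37.82 + $10.21 + $136.72 + $67.54 = $693.17
Net pay = $3781.59 − $693.17 = $3088.42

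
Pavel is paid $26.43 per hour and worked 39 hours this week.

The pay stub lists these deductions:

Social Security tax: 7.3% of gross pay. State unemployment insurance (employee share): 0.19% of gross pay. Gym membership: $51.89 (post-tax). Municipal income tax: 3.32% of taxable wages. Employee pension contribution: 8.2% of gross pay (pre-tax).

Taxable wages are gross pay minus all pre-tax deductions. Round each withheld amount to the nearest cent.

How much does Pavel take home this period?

Gross pay: 39 × $26.43 = $1030.77
Employee pension contribution: $1030.77 × 0.082 = $84.52
Taxable wages = $1030.77 − $84.52 = $946.25
Municipal income tax: $946.25 × 0.0332 = $31.42
Social Security tax: $1030.77 × 0.073 = $75.25
State unemployment insurance (employee share): $1030.77 × 0.0019 = $1.96
Gym membership: $51.89
Total deductions = $84.52 + $31.42 + $75.25 + $1.96 + $51.89 = $245.04
Net pay = $1030.77 − $245.04 = $785.73

$785.73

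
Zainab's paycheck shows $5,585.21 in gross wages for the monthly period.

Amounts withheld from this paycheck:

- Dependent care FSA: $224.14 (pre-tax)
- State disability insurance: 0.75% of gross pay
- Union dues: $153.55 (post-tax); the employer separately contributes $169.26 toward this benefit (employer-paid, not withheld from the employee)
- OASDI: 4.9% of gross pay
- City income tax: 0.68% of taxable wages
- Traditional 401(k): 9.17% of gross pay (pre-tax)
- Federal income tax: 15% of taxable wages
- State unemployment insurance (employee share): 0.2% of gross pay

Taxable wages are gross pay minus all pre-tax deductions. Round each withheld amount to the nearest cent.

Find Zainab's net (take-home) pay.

Dependent care FSA: $224.14
Traditional 401(k): $5,585.21 × 0.0917 = $512.16
Pre-tax total = $224.14 + $512.16 = $736.30
Taxable wages = $5,585.21 − $736.30 = $4,848.91
Federal income tax: $4,848.91 × 0.15 = $727.34
City income tax: $4,848.91 × 0.0068 = $32.97
State disability insurance: $5,585.21 × 0.0075 = $41.89
State unemployment insurance (employee share): $5,585.21 × 0.002 = $11.17
OASDI: $5,585.21 × 0.049 = $273.68
Union dues: $153.55
(Employer's $169.26 toward union dues is not withheld from the employee.)
Total deductions = $224.14 + $512.16 + $727.34 + $32.97 + $41.89 + $11.17 + $273.68 + $153.55 = $1,976.90
Net pay = $5,585.21 − $1,976.90 = $3,608.31

$3,608.31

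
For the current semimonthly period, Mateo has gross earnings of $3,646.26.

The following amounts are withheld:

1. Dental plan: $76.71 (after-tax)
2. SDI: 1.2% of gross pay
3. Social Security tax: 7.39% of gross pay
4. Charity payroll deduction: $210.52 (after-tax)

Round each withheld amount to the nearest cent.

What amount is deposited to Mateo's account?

$3,045.81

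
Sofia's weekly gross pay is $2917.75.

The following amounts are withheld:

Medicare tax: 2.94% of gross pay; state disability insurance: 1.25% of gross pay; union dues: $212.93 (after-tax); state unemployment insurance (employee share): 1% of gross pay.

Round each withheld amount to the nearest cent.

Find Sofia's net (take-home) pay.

$2553.39

Medicare tax: $2917.75 × 0.0294 = $85.78
State unemployment insurance (employee share): $2917.75 × 0.01 = $29.18
State disability insurance: $2917.75 × 0.0125 = $36.47
Union dues: $212.93
Total deductions = $85.78 + $29.18 + $36.47 + $212.93 = $364.36
Net pay = $2917.75 − $364.36 = $2553.39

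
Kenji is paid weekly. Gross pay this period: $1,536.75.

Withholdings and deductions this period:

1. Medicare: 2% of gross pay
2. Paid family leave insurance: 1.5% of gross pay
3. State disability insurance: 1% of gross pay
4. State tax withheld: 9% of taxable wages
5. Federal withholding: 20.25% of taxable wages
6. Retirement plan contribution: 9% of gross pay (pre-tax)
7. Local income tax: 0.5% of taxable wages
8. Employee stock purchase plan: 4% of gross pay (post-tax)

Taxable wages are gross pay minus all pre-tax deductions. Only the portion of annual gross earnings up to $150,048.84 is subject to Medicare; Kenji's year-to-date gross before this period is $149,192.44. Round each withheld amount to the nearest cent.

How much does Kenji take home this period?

Retirement plan contribution: $1,536.75 × 0.09 = $138.31
Taxable wages = $1,536.75 − $138.31 = $1,398.44
State tax withheld: $1,398.44 × 0.09 = $125.86
Federal withholding: $1,398.44 × 0.2025 = $283.18
Local income tax: $1,398.44 × 0.005 = $6.99
Paid family leave insurance: $1,536.75 × 0.015 = $23.05
Medicare: only $150,048.84 − $149,192.44 = $856.40 of this check is subject → $856.40 × 0.02 = $17.13
State disability insurance: $1,536.75 × 0.01 = $15.37
Employee stock purchase plan: $1,536.75 × 0.04 = $61.47
Total deductions = $138.31 + $125.86 + $283.18 + $6.99 + $23.05 + $17.13 + $15.37 + $61.47 = $671.36
Net pay = $1,536.75 − $671.36 = $865.39

$865.39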